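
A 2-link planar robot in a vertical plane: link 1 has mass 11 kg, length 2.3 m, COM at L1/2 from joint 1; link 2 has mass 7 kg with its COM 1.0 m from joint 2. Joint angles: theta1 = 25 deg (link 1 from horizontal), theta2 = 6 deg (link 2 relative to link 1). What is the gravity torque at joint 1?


Horizontal distance from joint 1 to link-1 COM:
  x_c1 = (L1/2)*cos(t1) = 1.15 * 0.9063 = 1.0423 m
Horizontal distance from joint 1 to link-2 COM:
  x_c2 = L1*cos(t1) + Lc2*cos(t1+t2)
       = 2.3*0.9063 + 1.0*0.8572 = 2.9417 m
tau1 = m1*g*x_c1 + m2*g*x_c2
     = 11*9.81*1.0423 + 7*9.81*2.9417
     = 112.4696 + 202.0048
     = 314.4745 Nm


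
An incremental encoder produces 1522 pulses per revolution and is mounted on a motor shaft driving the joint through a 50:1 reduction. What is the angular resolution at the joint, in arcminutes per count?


counts per rev = 1522
effective counts at joint = 1522 * 50 = 76100
resolution = 360*60 / 76100
= 0.2838 arcmin/count


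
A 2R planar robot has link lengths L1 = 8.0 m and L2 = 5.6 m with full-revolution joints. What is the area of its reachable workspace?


r_max = L1 + L2 = 13.6 m
r_min = |L1 - L2| = 2.4 m
Area = pi*(r_max^2 - r_min^2)
= pi*(184.96 - 5.76)
= pi * 179.2
= 562.9734 m^2


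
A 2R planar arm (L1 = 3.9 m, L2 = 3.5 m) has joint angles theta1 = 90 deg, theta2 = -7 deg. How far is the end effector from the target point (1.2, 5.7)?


End effector via forward kinematics:
x = L1*cos(t1) + L2*cos(t1+t2) = 0.4265
y = L1*sin(t1) + L2*sin(t1+t2) = 7.3739
Distance to target:
d = sqrt((1.2 - 0.4265)^2 + (5.7 - 7.3739)^2)
= sqrt(0.5982 + 2.802)
= 1.844 m


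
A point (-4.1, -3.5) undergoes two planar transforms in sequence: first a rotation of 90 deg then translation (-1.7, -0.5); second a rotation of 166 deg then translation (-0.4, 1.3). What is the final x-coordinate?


After transform 1:
x1 = cos(90)*-4.1 - sin(90)*-3.5 + -1.7 = 1.8
y1 = sin(90)*-4.1 + cos(90)*-3.5 + -0.5 = -4.6
After transform 2:
x2 = cos(166)*1.8 - sin(166)*-4.6 + -0.4
= -1.0337


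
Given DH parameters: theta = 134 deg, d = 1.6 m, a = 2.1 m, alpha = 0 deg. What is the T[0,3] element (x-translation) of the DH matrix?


T[0,3] = a * cos(theta)
= 2.1 * cos(134 deg)
= 2.1 * -0.6947
= -1.4588


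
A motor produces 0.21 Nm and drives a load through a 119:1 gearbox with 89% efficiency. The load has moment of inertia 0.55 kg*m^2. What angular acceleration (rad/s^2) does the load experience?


tau_out = tau_motor * N * eta
= 0.21 * 119 * 0.89 = 22.2411 Nm
alpha = tau_out / I = 22.2411 / 0.55
= 40.4384 rad/s^2


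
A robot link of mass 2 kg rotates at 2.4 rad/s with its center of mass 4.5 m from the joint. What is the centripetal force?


F = m * omega^2 * r
= 2 * 2.4^2 * 4.5
= 2 * 5.76 * 4.5
= 51.84 N


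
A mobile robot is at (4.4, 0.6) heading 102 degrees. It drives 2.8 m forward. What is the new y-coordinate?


y_new = y0 + d*sin(theta)
= 0.6 + 2.8*sin(102)
= 0.6 + 2.7388
= 3.3388


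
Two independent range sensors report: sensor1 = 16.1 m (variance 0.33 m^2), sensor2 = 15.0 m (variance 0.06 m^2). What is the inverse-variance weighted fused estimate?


w1 = (1/var1) / (1/var1 + 1/var2)
   = 3.0303 / (3.0303 + 16.6667) = 0.1538
w2 = 1 - w1 = 0.8462
fused = w1*s1 + w2*s2 = 2.4769 + 12.6923
= 15.1692 m


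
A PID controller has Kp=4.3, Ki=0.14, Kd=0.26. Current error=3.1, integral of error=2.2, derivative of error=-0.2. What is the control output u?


u = Kp*e + Ki*int(e) + Kd*de/dt
= 4.3*3.1 + 0.14*2.2 + 0.26*(-0.2)
= 13.33 + 0.308 + -0.052
= 13.586


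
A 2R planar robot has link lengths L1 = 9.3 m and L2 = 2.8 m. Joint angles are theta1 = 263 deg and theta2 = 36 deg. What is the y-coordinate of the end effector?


Convert angles to radians: theta1 = 4.5902, theta2 = 0.6283
y = L1*sin(theta1) + L2*sin(theta1+theta2)
y = -9.2307 + -2.4489
y = -11.6796


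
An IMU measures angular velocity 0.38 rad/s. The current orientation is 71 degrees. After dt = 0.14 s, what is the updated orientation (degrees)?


delta_theta = w * dt = 0.38 * 0.14 = 0.0532 rad
= 3.0481 deg
theta_new = 71 + 3.0481 = 74.0481 deg


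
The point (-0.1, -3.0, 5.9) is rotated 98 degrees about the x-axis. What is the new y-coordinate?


Rotation about x-axis: y' = y*cos(theta) - z*sin(theta)
= -3.0 * -0.1392 - 5.9 * 0.9903
= -5.4251


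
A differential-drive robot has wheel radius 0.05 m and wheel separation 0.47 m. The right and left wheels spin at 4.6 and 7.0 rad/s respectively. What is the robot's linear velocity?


vR = r*wR = 0.05*4.6 = 0.23 m/s
vL = r*wL = 0.05*7.0 = 0.35 m/s
v = (vR+vL)/2 = 0.29 m/s
omega = (vR-vL)/L = -0.2553 rad/s
linear velocity = 0.29 m/s


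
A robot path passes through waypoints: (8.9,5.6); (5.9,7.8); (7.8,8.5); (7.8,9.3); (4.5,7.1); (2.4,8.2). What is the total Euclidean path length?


Segment lengths:
  seg1 = sqrt((-3.0)^2 + (2.2)^2) = 3.7202
  seg2 = sqrt((1.9)^2 + (0.7)^2) = 2.0248
  seg3 = sqrt((0.0)^2 + (0.8)^2) = 0.8
  seg4 = sqrt((-3.3)^2 + (-2.2)^2) = 3.9661
  seg5 = sqrt((-2.1)^2 + (1.1)^2) = 2.3707
Total = 12.8818


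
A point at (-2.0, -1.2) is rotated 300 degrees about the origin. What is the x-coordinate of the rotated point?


x' = x*cos(theta) - y*sin(theta)
cos(300 deg) = 0.5, sin(300 deg) = -0.866
x' = -2.0 * 0.5 - -1.2 * -0.866
= -1.0 - 1.0392
= -2.0392


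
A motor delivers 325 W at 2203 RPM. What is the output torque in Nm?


omega = 2203 * 2*pi/60 = 230.6976 rad/s
tau = P / omega = 325 / 230.6976
= 1.4088 Nm


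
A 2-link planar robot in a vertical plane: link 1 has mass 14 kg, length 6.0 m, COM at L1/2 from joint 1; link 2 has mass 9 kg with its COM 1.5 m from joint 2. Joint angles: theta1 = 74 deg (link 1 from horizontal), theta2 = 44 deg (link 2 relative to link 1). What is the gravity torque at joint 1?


Horizontal distance from joint 1 to link-1 COM:
  x_c1 = (L1/2)*cos(t1) = 3.0 * 0.2756 = 0.8269 m
Horizontal distance from joint 1 to link-2 COM:
  x_c2 = L1*cos(t1) + Lc2*cos(t1+t2)
       = 6.0*0.2756 + 1.5*-0.4695 = 0.9496 m
tau1 = m1*g*x_c1 + m2*g*x_c2
     = 14*9.81*0.8269 + 9*9.81*0.9496
     = 113.5681 + 83.8417
     = 197.4098 Nm


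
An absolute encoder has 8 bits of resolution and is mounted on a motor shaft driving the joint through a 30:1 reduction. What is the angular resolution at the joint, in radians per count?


counts = 2^8 = 256
effective counts at joint = 256 * 30 = 7680
resolution = 2*pi / 7680
= 8.1812e-04 rad/count


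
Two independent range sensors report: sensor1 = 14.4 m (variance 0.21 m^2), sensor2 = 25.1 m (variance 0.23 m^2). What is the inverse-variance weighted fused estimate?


w1 = (1/var1) / (1/var1 + 1/var2)
   = 4.7619 / (4.7619 + 4.3478) = 0.5227
w2 = 1 - w1 = 0.4773
fused = w1*s1 + w2*s2 = 7.5273 + 11.9795
= 19.5068 m


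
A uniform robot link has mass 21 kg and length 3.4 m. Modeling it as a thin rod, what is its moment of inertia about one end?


I = (1/3) * m * L^2
= (1/3) * 21 * 3.4^2
= 0.333333 * 21 * 11.56
= 80.92 kg*m^2


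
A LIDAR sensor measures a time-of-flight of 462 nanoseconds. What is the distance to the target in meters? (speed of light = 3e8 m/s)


tof = 462 ns = 4.62e-07 s
dist = c * tof / 2
= 3e8 * 4.62e-07 / 2
= 69.3 m


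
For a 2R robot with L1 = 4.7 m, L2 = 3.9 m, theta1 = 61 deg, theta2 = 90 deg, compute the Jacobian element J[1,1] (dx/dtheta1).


J[1,1] = -L1*sin(t1) - L2*sin(t1+t2)
= -4.7*sin(61) - 3.9*sin(151)
= -6.0015


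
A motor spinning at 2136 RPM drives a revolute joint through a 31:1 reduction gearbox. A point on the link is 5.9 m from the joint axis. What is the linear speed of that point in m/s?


omega_motor = 2136 * 2*pi/60 = 223.6814 rad/s
omega_joint = omega_motor / 31 = 7.2155 rad/s
v = omega_joint * r = 7.2155 * 5.9
= 42.5716 m/s


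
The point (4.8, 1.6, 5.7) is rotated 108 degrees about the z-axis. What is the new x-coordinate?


Rotation about z-axis: x' = x*cos(theta) - y*sin(theta)
= 4.8 * -0.309 - 1.6 * 0.9511
= -3.005


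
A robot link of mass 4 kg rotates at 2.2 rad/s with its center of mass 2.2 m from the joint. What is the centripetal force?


F = m * omega^2 * r
= 4 * 2.2^2 * 2.2
= 4 * 4.84 * 2.2
= 42.592 N


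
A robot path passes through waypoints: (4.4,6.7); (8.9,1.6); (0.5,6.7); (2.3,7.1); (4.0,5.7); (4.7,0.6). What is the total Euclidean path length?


Segment lengths:
  seg1 = sqrt((4.5)^2 + (-5.1)^2) = 6.8015
  seg2 = sqrt((-8.4)^2 + (5.1)^2) = 9.827
  seg3 = sqrt((1.8)^2 + (0.4)^2) = 1.8439
  seg4 = sqrt((1.7)^2 + (-1.4)^2) = 2.2023
  seg5 = sqrt((0.7)^2 + (-5.1)^2) = 5.1478
Total = 25.8225


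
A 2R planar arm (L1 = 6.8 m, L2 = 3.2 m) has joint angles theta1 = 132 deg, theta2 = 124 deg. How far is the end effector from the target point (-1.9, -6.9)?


End effector via forward kinematics:
x = L1*cos(t1) + L2*cos(t1+t2) = -5.3242
y = L1*sin(t1) + L2*sin(t1+t2) = 1.9484
Distance to target:
d = sqrt((-1.9 - -5.3242)^2 + (-6.9 - 1.9484)^2)
= sqrt(11.7254 + 78.2949)
= 9.4879 m


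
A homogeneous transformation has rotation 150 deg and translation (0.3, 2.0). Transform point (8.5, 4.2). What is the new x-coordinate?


x' = cos(theta)*px - sin(theta)*py + tx
= -0.866*8.5 - 0.5*4.2 + 0.3
= -9.1612


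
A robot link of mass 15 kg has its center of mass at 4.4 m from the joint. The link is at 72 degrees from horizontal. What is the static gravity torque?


tau = m*g*L*cos(angle)
= 15 * 9.81 * 4.4 * cos(72 deg)
= 15 * 9.81 * 4.4 * 0.309
= 200.0761 Nm


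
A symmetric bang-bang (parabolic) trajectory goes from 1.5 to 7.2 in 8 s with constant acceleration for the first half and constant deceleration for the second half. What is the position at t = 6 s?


Symmetric rest-to-rest: each phase covers (pf-p0)/2 in time T/2. 0.5*a*(T/2)^2 = (pf-p0)/2 => a = 4*(pf-p0)/T^2
a = 4*(7.2-1.5)/8^2 = 0.3563
t = 6 is in the deceleration phase (t > T/2).
p = pf - 0.5*a*(T-t)^2 = 7.2 - 0.5*0.3563*2^2
= 6.4875


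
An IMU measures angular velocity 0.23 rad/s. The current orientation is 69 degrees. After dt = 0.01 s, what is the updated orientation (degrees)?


delta_theta = w * dt = 0.23 * 0.01 = 0.0023 rad
= 0.1318 deg
theta_new = 69 + 0.1318 = 69.1318 deg


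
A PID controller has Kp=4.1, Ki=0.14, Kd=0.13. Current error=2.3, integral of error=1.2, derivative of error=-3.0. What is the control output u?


u = Kp*e + Ki*int(e) + Kd*de/dt
= 4.1*2.3 + 0.14*1.2 + 0.13*(-3.0)
= 9.43 + 0.168 + -0.39
= 9.208


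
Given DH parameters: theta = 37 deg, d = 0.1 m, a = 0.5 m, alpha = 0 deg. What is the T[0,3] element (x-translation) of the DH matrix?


T[0,3] = a * cos(theta)
= 0.5 * cos(37 deg)
= 0.5 * 0.7986
= 0.3993


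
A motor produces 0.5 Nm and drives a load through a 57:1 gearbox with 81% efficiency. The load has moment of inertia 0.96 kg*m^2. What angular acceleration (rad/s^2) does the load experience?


tau_out = tau_motor * N * eta
= 0.5 * 57 * 0.81 = 23.085 Nm
alpha = tau_out / I = 23.085 / 0.96
= 24.0469 rad/s^2


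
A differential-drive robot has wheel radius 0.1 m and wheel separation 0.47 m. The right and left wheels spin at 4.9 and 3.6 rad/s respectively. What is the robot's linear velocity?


vR = r*wR = 0.1*4.9 = 0.49 m/s
vL = r*wL = 0.1*3.6 = 0.36 m/s
v = (vR+vL)/2 = 0.425 m/s
omega = (vR-vL)/L = 0.2766 rad/s
linear velocity = 0.425 m/s


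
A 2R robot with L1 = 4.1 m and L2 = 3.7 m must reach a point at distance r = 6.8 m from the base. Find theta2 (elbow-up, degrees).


cos(theta2) = (r^2 - L1^2 - L2^2) / (2*L1*L2)
cos(theta2) = (46.24 - 16.81 - 13.69) / 30.34
cos(theta2) = 0.518787
theta2 = 58.7491 degrees


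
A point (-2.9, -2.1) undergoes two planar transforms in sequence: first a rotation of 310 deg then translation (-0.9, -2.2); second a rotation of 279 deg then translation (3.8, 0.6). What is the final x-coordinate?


After transform 1:
x1 = cos(310)*-2.9 - sin(310)*-2.1 + -0.9 = -4.3728
y1 = sin(310)*-2.9 + cos(310)*-2.1 + -2.2 = -1.3283
After transform 2:
x2 = cos(279)*-4.3728 - sin(279)*-1.3283 + 3.8
= 1.804


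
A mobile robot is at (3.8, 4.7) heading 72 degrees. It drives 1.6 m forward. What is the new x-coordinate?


x_new = x0 + d*cos(theta)
= 3.8 + 1.6*cos(72)
= 3.8 + 0.4944
= 4.2944


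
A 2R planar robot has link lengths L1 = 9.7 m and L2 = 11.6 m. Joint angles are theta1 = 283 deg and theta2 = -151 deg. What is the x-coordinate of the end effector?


Convert angles to radians: theta1 = 4.9393, theta2 = -2.6354
x = L1*cos(theta1) + L2*cos(theta1+theta2)
x = 2.182 + -7.7619
x = -5.5799


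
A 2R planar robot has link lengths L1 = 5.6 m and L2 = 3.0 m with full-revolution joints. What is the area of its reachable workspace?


r_max = L1 + L2 = 8.6 m
r_min = |L1 - L2| = 2.6 m
Area = pi*(r_max^2 - r_min^2)
= pi*(73.96 - 6.76)
= pi * 67.2
= 211.115 m^2


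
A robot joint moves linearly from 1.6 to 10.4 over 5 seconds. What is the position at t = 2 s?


s = t/T = 2/5 = 0.4
p(t) = p0 + (pf-p0)*s
= 1.6 + (10.4 - 1.6) * 0.4
= 5.12


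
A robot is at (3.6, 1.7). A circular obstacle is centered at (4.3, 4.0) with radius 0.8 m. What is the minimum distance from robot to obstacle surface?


center_dist = sqrt((3.6-4.3)^2 + (1.7-4.0)^2)
= sqrt(0.49 + 5.29)
= 2.4042
min_dist = center_dist - radius = 2.4042 - 0.8 = 1.6042 m


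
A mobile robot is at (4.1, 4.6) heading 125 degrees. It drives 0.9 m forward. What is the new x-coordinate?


x_new = x0 + d*cos(theta)
= 4.1 + 0.9*cos(125)
= 4.1 + -0.5162
= 3.5838


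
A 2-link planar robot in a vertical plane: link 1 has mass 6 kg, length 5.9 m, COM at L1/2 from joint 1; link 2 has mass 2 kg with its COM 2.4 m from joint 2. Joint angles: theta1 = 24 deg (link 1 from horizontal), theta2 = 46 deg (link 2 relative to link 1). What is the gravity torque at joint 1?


Horizontal distance from joint 1 to link-1 COM:
  x_c1 = (L1/2)*cos(t1) = 2.95 * 0.9135 = 2.695 m
Horizontal distance from joint 1 to link-2 COM:
  x_c2 = L1*cos(t1) + Lc2*cos(t1+t2)
       = 5.9*0.9135 + 2.4*0.342 = 6.2108 m
tau1 = m1*g*x_c1 + m2*g*x_c2
     = 6*9.81*2.695 + 2*9.81*6.2108
     = 158.6253 + 121.8552
     = 280.4805 Nm


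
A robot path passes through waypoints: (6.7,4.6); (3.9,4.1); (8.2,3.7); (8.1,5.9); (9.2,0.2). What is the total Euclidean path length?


Segment lengths:
  seg1 = sqrt((-2.8)^2 + (-0.5)^2) = 2.8443
  seg2 = sqrt((4.3)^2 + (-0.4)^2) = 4.3186
  seg3 = sqrt((-0.1)^2 + (2.2)^2) = 2.2023
  seg4 = sqrt((1.1)^2 + (-5.7)^2) = 5.8052
Total = 15.1703


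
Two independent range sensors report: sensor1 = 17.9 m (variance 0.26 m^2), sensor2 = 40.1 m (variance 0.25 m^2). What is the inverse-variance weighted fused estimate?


w1 = (1/var1) / (1/var1 + 1/var2)
   = 3.8462 / (3.8462 + 4.0) = 0.4902
w2 = 1 - w1 = 0.5098
fused = w1*s1 + w2*s2 = 8.7745 + 20.4431
= 29.2176 m


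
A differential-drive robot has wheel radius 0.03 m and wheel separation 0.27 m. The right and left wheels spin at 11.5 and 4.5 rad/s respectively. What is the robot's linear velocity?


vR = r*wR = 0.03*11.5 = 0.345 m/s
vL = r*wL = 0.03*4.5 = 0.135 m/s
v = (vR+vL)/2 = 0.24 m/s
omega = (vR-vL)/L = 0.7778 rad/s
linear velocity = 0.24 m/s


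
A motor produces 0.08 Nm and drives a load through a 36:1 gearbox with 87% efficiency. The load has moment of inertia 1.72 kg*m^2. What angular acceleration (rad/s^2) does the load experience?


tau_out = tau_motor * N * eta
= 0.08 * 36 * 0.87 = 2.5056 Nm
alpha = tau_out / I = 2.5056 / 1.72
= 1.4567 rad/s^2


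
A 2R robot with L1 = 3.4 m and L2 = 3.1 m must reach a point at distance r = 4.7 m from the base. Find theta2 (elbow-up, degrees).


cos(theta2) = (r^2 - L1^2 - L2^2) / (2*L1*L2)
cos(theta2) = (22.09 - 11.56 - 9.61) / 21.08
cos(theta2) = 0.043643
theta2 = 87.4986 degrees


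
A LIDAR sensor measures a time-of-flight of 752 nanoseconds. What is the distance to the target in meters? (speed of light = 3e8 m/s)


tof = 752 ns = 7.52e-07 s
dist = c * tof / 2
= 3e8 * 7.52e-07 / 2
= 112.8 m


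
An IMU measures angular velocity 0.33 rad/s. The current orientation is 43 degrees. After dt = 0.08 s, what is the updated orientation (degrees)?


delta_theta = w * dt = 0.33 * 0.08 = 0.0264 rad
= 1.5126 deg
theta_new = 43 + 1.5126 = 44.5126 deg


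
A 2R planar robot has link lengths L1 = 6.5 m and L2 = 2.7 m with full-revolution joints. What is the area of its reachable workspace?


r_max = L1 + L2 = 9.2 m
r_min = |L1 - L2| = 3.8 m
Area = pi*(r_max^2 - r_min^2)
= pi*(84.64 - 14.44)
= pi * 70.2
= 220.5398 m^2


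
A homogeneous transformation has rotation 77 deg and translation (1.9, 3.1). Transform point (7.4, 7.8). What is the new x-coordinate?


x' = cos(theta)*px - sin(theta)*py + tx
= 0.225*7.4 - 0.9744*7.8 + 1.9
= -4.0354


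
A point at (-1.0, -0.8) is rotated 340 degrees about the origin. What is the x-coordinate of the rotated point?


x' = x*cos(theta) - y*sin(theta)
cos(340 deg) = 0.9397, sin(340 deg) = -0.342
x' = -1.0 * 0.9397 - -0.8 * -0.342
= -0.9397 - 0.2736
= -1.2133


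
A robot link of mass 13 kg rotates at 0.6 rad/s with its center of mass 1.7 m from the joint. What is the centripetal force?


F = m * omega^2 * r
= 13 * 0.6^2 * 1.7
= 13 * 0.36 * 1.7
= 7.956 N


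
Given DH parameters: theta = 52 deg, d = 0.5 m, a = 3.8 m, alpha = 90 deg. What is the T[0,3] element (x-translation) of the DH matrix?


T[0,3] = a * cos(theta)
= 3.8 * cos(52 deg)
= 3.8 * 0.6157
= 2.3395


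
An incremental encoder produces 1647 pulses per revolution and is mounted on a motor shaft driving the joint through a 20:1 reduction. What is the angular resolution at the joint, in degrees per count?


counts per rev = 1647
effective counts at joint = 1647 * 20 = 32940
resolution = 360 / 32940
= 0.0109 deg/count


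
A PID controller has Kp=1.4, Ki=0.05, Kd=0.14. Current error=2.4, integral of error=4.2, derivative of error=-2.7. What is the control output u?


u = Kp*e + Ki*int(e) + Kd*de/dt
= 1.4*2.4 + 0.05*4.2 + 0.14*(-2.7)
= 3.36 + 0.21 + -0.378
= 3.192


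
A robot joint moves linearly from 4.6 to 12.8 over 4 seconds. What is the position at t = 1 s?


s = t/T = 1/4 = 0.25
p(t) = p0 + (pf-p0)*s
= 4.6 + (12.8 - 4.6) * 0.25
= 6.65


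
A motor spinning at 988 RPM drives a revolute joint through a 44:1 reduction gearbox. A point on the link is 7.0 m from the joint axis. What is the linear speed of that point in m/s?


omega_motor = 988 * 2*pi/60 = 103.4631 rad/s
omega_joint = omega_motor / 44 = 2.3514 rad/s
v = omega_joint * r = 2.3514 * 7.0
= 16.46 m/s


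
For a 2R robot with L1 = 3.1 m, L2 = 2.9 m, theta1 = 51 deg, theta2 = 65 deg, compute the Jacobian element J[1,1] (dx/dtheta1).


J[1,1] = -L1*sin(t1) - L2*sin(t1+t2)
= -3.1*sin(51) - 2.9*sin(116)
= -5.0157


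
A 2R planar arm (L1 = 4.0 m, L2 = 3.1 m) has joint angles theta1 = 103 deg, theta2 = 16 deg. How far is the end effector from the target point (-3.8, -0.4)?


End effector via forward kinematics:
x = L1*cos(t1) + L2*cos(t1+t2) = -2.4027
y = L1*sin(t1) + L2*sin(t1+t2) = 6.6088
Distance to target:
d = sqrt((-3.8 - -2.4027)^2 + (-0.4 - 6.6088)^2)
= sqrt(1.9524 + 49.1233)
= 7.1467 m


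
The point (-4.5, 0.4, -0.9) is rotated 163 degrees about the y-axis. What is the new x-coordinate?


Rotation about y-axis: x' = x*cos(theta) + z*sin(theta)
= -4.5 * -0.9563 + -0.9 * 0.2924
= 4.0402


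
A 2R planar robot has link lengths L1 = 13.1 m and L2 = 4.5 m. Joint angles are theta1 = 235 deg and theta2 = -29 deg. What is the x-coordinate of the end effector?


Convert angles to radians: theta1 = 4.1015, theta2 = -0.5061
x = L1*cos(theta1) + L2*cos(theta1+theta2)
x = -7.5139 + -4.0446
x = -11.5584


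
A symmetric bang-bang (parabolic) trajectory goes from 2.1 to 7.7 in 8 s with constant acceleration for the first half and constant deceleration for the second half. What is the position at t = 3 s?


Symmetric rest-to-rest: each phase covers (pf-p0)/2 in time T/2. 0.5*a*(T/2)^2 = (pf-p0)/2 => a = 4*(pf-p0)/T^2
a = 4*(7.7-2.1)/8^2 = 0.35
t = 3 is in the acceleration phase (t <= T/2).
p = p0 + 0.5*a*t^2 = 2.1 + 0.5*0.35*3^2
= 3.675


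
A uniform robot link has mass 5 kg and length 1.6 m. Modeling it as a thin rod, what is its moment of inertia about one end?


I = (1/3) * m * L^2
= (1/3) * 5 * 1.6^2
= 0.333333 * 5 * 2.56
= 4.2667 kg*m^2


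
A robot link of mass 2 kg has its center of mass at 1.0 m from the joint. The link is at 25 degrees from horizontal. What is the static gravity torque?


tau = m*g*L*cos(angle)
= 2 * 9.81 * 1.0 * cos(25 deg)
= 2 * 9.81 * 1.0 * 0.9063
= 17.7818 Nm


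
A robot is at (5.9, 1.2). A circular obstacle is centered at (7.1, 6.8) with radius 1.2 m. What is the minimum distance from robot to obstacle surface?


center_dist = sqrt((5.9-7.1)^2 + (1.2-6.8)^2)
= sqrt(1.44 + 31.36)
= 5.7271
min_dist = center_dist - radius = 5.7271 - 1.2 = 4.5271 m


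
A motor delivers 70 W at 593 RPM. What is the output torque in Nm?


omega = 593 * 2*pi/60 = 62.0988 rad/s
tau = P / omega = 70 / 62.0988
= 1.1272 Nm


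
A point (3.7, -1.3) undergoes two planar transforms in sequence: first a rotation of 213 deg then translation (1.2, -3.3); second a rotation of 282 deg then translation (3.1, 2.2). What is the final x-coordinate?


After transform 1:
x1 = cos(213)*3.7 - sin(213)*-1.3 + 1.2 = -2.6111
y1 = sin(213)*3.7 + cos(213)*-1.3 + -3.3 = -4.2249
After transform 2:
x2 = cos(282)*-2.6111 - sin(282)*-4.2249 + 3.1
= -1.5754


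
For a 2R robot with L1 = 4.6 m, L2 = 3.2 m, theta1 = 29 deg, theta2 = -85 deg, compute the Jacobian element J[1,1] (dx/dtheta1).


J[1,1] = -L1*sin(t1) - L2*sin(t1+t2)
= -4.6*sin(29) - 3.2*sin(-56)
= 0.4228


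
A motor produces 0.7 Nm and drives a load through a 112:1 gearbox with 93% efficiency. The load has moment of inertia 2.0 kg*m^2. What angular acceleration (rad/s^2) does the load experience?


tau_out = tau_motor * N * eta
= 0.7 * 112 * 0.93 = 72.912 Nm
alpha = tau_out / I = 72.912 / 2.0
= 36.456 rad/s^2


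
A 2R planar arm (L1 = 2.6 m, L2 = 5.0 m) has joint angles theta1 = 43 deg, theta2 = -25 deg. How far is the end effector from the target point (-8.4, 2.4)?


End effector via forward kinematics:
x = L1*cos(t1) + L2*cos(t1+t2) = 6.6568
y = L1*sin(t1) + L2*sin(t1+t2) = 3.3183
Distance to target:
d = sqrt((-8.4 - 6.6568)^2 + (2.4 - 3.3183)^2)
= sqrt(226.7073 + 0.8432)
= 15.0848 m


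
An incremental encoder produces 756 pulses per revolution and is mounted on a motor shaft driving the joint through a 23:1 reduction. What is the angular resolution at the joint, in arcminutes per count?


counts per rev = 756
effective counts at joint = 756 * 23 = 17388
resolution = 360*60 / 17388
= 1.2422 arcmin/count


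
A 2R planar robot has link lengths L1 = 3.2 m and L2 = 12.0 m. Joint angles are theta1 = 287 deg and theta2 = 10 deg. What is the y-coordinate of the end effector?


Convert angles to radians: theta1 = 5.0091, theta2 = 0.1745
y = L1*sin(theta1) + L2*sin(theta1+theta2)
y = -3.0602 + -10.6921
y = -13.7523


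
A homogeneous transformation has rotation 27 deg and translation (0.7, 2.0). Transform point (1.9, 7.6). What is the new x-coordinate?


x' = cos(theta)*px - sin(theta)*py + tx
= 0.891*1.9 - 0.454*7.6 + 0.7
= -1.0574


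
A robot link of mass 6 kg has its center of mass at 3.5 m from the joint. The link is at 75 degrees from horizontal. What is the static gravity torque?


tau = m*g*L*cos(angle)
= 6 * 9.81 * 3.5 * cos(75 deg)
= 6 * 9.81 * 3.5 * 0.2588
= 53.3193 Nm


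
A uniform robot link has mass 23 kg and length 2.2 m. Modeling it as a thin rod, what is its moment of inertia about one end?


I = (1/3) * m * L^2
= (1/3) * 23 * 2.2^2
= 0.333333 * 23 * 4.84
= 37.1067 kg*m^2


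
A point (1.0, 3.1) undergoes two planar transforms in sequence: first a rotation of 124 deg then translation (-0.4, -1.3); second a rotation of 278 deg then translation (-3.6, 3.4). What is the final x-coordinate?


After transform 1:
x1 = cos(124)*1.0 - sin(124)*3.1 + -0.4 = -3.5292
y1 = sin(124)*1.0 + cos(124)*3.1 + -1.3 = -2.2045
After transform 2:
x2 = cos(278)*-3.5292 - sin(278)*-2.2045 + -3.6
= -6.2742


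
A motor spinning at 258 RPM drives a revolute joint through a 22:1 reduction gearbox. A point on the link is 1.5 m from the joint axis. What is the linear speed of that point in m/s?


omega_motor = 258 * 2*pi/60 = 27.0177 rad/s
omega_joint = omega_motor / 22 = 1.2281 rad/s
v = omega_joint * r = 1.2281 * 1.5
= 1.8421 m/s


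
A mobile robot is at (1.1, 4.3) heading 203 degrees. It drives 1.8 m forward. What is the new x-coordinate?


x_new = x0 + d*cos(theta)
= 1.1 + 1.8*cos(203)
= 1.1 + -1.6569
= -0.5569


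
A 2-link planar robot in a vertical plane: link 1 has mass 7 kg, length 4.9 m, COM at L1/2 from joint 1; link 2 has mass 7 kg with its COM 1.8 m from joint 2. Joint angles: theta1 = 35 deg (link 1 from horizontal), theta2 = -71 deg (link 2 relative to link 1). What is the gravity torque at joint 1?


Horizontal distance from joint 1 to link-1 COM:
  x_c1 = (L1/2)*cos(t1) = 2.45 * 0.8192 = 2.0069 m
Horizontal distance from joint 1 to link-2 COM:
  x_c2 = L1*cos(t1) + Lc2*cos(t1+t2)
       = 4.9*0.8192 + 1.8*0.809 = 5.4701 m
tau1 = m1*g*x_c1 + m2*g*x_c2
     = 7*9.81*2.0069 + 7*9.81*5.4701
     = 137.8154 + 375.6301
     = 513.4455 Nm


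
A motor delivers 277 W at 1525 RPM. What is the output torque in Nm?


omega = 1525 * 2*pi/60 = 159.6976 rad/s
tau = P / omega = 277 / 159.6976
= 1.7345 Nm


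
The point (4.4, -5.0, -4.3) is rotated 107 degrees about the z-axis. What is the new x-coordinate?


Rotation about z-axis: x' = x*cos(theta) - y*sin(theta)
= 4.4 * -0.2924 - -5.0 * 0.9563
= 3.4951


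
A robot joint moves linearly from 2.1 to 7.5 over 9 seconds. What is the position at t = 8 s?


s = t/T = 8/9 = 0.8889
p(t) = p0 + (pf-p0)*s
= 2.1 + (7.5 - 2.1) * 0.8889
= 6.9


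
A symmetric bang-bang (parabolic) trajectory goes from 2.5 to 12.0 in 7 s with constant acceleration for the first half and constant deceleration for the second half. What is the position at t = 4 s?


Symmetric rest-to-rest: each phase covers (pf-p0)/2 in time T/2. 0.5*a*(T/2)^2 = (pf-p0)/2 => a = 4*(pf-p0)/T^2
a = 4*(12.0-2.5)/7^2 = 0.7755
t = 4 is in the deceleration phase (t > T/2).
p = pf - 0.5*a*(T-t)^2 = 12.0 - 0.5*0.7755*3^2
= 8.5102


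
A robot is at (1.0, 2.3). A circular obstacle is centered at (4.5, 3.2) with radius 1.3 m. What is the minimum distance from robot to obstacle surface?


center_dist = sqrt((1.0-4.5)^2 + (2.3-3.2)^2)
= sqrt(12.25 + 0.81)
= 3.6139
min_dist = center_dist - radius = 3.6139 - 1.3 = 2.3139 m


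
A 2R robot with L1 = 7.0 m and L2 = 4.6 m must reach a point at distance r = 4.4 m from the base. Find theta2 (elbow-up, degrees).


cos(theta2) = (r^2 - L1^2 - L2^2) / (2*L1*L2)
cos(theta2) = (19.36 - 49.0 - 21.16) / 64.4
cos(theta2) = -0.78882
theta2 = 142.0754 degrees


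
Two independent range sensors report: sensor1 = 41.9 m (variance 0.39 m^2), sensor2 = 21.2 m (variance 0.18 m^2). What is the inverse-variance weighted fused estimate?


w1 = (1/var1) / (1/var1 + 1/var2)
   = 2.5641 / (2.5641 + 5.5556) = 0.3158
w2 = 1 - w1 = 0.6842
fused = w1*s1 + w2*s2 = 13.2316 + 14.5053
= 27.7368 m


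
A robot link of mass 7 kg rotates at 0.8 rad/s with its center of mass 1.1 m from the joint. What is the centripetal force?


F = m * omega^2 * r
= 7 * 0.8^2 * 1.1
= 7 * 0.64 * 1.1
= 4.928 N


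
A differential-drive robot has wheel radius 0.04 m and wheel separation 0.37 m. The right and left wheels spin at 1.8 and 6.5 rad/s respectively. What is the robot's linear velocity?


vR = r*wR = 0.04*1.8 = 0.072 m/s
vL = r*wL = 0.04*6.5 = 0.26 m/s
v = (vR+vL)/2 = 0.166 m/s
omega = (vR-vL)/L = -0.5081 rad/s
linear velocity = 0.166 m/s


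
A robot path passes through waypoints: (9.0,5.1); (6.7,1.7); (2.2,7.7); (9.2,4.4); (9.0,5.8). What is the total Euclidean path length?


Segment lengths:
  seg1 = sqrt((-2.3)^2 + (-3.4)^2) = 4.1049
  seg2 = sqrt((-4.5)^2 + (6.0)^2) = 7.5
  seg3 = sqrt((7.0)^2 + (-3.3)^2) = 7.7389
  seg4 = sqrt((-0.2)^2 + (1.4)^2) = 1.4142
Total = 20.758


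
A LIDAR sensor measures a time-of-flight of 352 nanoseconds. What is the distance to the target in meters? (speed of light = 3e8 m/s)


tof = 352 ns = 3.52e-07 s
dist = c * tof / 2
= 3e8 * 3.52e-07 / 2
= 52.8 m


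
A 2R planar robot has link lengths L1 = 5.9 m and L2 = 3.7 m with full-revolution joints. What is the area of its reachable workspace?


r_max = L1 + L2 = 9.6 m
r_min = |L1 - L2| = 2.2 m
Area = pi*(r_max^2 - r_min^2)
= pi*(92.16 - 4.84)
= pi * 87.32
= 274.3239 m^2


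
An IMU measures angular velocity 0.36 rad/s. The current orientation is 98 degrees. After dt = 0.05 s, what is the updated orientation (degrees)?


delta_theta = w * dt = 0.36 * 0.05 = 0.018 rad
= 1.0313 deg
theta_new = 98 + 1.0313 = 99.0313 deg


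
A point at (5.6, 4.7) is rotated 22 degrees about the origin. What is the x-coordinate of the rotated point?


x' = x*cos(theta) - y*sin(theta)
cos(22 deg) = 0.9272, sin(22 deg) = 0.3746
x' = 5.6 * 0.9272 - 4.7 * 0.3746
= 5.1922 - 1.7607
= 3.4316


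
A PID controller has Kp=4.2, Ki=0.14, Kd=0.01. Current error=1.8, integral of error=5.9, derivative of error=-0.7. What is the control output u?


u = Kp*e + Ki*int(e) + Kd*de/dt
= 4.2*1.8 + 0.14*5.9 + 0.01*(-0.7)
= 7.56 + 0.826 + -0.007
= 8.379


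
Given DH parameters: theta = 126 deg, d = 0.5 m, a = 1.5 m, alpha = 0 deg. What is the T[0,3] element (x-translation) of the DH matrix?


T[0,3] = a * cos(theta)
= 1.5 * cos(126 deg)
= 1.5 * -0.5878
= -0.8817


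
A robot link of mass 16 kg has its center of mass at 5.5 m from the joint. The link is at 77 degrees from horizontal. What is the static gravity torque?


tau = m*g*L*cos(angle)
= 16 * 9.81 * 5.5 * cos(77 deg)
= 16 * 9.81 * 5.5 * 0.225
= 194.1957 Nm


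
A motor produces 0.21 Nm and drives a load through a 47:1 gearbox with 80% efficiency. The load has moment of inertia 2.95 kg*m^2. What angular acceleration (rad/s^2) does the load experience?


tau_out = tau_motor * N * eta
= 0.21 * 47 * 0.8 = 7.896 Nm
alpha = tau_out / I = 7.896 / 2.95
= 2.6766 rad/s^2


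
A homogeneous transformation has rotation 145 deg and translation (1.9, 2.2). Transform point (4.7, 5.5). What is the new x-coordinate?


x' = cos(theta)*px - sin(theta)*py + tx
= -0.8192*4.7 - 0.5736*5.5 + 1.9
= -5.1047


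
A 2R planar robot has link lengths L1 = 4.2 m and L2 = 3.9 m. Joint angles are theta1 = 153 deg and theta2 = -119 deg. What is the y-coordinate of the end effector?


Convert angles to radians: theta1 = 2.6704, theta2 = -2.0769
y = L1*sin(theta1) + L2*sin(theta1+theta2)
y = 1.9068 + 2.1809
y = 4.0876


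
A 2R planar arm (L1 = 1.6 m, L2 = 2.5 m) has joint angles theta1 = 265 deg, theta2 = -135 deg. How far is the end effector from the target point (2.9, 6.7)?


End effector via forward kinematics:
x = L1*cos(t1) + L2*cos(t1+t2) = -1.7464
y = L1*sin(t1) + L2*sin(t1+t2) = 0.3212
Distance to target:
d = sqrt((2.9 - -1.7464)^2 + (6.7 - 0.3212)^2)
= sqrt(21.5892 + 40.6891)
= 7.8917 m


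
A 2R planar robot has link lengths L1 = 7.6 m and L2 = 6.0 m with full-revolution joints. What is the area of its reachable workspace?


r_max = L1 + L2 = 13.6 m
r_min = |L1 - L2| = 1.6 m
Area = pi*(r_max^2 - r_min^2)
= pi*(184.96 - 2.56)
= pi * 182.4
= 573.0265 m^2


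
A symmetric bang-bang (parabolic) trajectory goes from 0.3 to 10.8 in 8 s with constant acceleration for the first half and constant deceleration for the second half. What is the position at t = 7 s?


Symmetric rest-to-rest: each phase covers (pf-p0)/2 in time T/2. 0.5*a*(T/2)^2 = (pf-p0)/2 => a = 4*(pf-p0)/T^2
a = 4*(10.8-0.3)/8^2 = 0.6562
t = 7 is in the deceleration phase (t > T/2).
p = pf - 0.5*a*(T-t)^2 = 10.8 - 0.5*0.6562*1^2
= 10.4719


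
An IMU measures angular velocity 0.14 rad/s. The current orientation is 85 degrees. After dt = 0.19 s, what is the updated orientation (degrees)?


delta_theta = w * dt = 0.14 * 0.19 = 0.0266 rad
= 1.5241 deg
theta_new = 85 + 1.5241 = 86.5241 deg


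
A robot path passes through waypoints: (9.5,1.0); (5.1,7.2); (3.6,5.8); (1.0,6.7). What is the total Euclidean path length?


Segment lengths:
  seg1 = sqrt((-4.4)^2 + (6.2)^2) = 7.6026
  seg2 = sqrt((-1.5)^2 + (-1.4)^2) = 2.0518
  seg3 = sqrt((-2.6)^2 + (0.9)^2) = 2.7514
Total = 12.4058


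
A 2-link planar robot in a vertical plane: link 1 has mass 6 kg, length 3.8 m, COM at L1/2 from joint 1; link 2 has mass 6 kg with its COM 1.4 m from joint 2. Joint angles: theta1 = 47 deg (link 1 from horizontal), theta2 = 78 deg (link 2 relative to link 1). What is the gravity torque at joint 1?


Horizontal distance from joint 1 to link-1 COM:
  x_c1 = (L1/2)*cos(t1) = 1.9 * 0.682 = 1.2958 m
Horizontal distance from joint 1 to link-2 COM:
  x_c2 = L1*cos(t1) + Lc2*cos(t1+t2)
       = 3.8*0.682 + 1.4*-0.5736 = 1.7886 m
tau1 = m1*g*x_c1 + m2*g*x_c2
     = 6*9.81*1.2958 + 6*9.81*1.7886
     = 76.2706 + 105.2762
     = 181.5468 Nm


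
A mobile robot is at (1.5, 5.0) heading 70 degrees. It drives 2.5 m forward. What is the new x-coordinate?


x_new = x0 + d*cos(theta)
= 1.5 + 2.5*cos(70)
= 1.5 + 0.8551
= 2.3551


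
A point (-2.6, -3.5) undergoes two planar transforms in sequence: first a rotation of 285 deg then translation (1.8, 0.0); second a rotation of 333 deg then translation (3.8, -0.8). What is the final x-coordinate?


After transform 1:
x1 = cos(285)*-2.6 - sin(285)*-3.5 + 1.8 = -2.2537
y1 = sin(285)*-2.6 + cos(285)*-3.5 + 0.0 = 1.6055
After transform 2:
x2 = cos(333)*-2.2537 - sin(333)*1.6055 + 3.8
= 2.5209


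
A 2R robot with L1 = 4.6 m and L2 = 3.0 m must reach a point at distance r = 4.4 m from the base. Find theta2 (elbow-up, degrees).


cos(theta2) = (r^2 - L1^2 - L2^2) / (2*L1*L2)
cos(theta2) = (19.36 - 21.16 - 9.0) / 27.6
cos(theta2) = -0.391304
theta2 = 113.0357 degrees


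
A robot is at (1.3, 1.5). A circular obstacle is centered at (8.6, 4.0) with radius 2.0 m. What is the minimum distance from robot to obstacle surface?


center_dist = sqrt((1.3-8.6)^2 + (1.5-4.0)^2)
= sqrt(53.29 + 6.25)
= 7.7162
min_dist = center_dist - radius = 7.7162 - 2.0 = 5.7162 m


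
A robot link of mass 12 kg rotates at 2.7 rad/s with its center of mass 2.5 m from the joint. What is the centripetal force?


F = m * omega^2 * r
= 12 * 2.7^2 * 2.5
= 12 * 7.29 * 2.5
= 218.7 N


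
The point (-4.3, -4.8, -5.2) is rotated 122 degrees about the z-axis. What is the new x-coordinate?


Rotation about z-axis: x' = x*cos(theta) - y*sin(theta)
= -4.3 * -0.5299 - -4.8 * 0.848
= 6.3493


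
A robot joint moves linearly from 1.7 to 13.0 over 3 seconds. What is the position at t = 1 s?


s = t/T = 1/3 = 0.3333
p(t) = p0 + (pf-p0)*s
= 1.7 + (13.0 - 1.7) * 0.3333
= 5.4667


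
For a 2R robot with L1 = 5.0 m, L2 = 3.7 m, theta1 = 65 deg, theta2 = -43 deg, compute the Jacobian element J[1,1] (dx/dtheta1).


J[1,1] = -L1*sin(t1) - L2*sin(t1+t2)
= -5.0*sin(65) - 3.7*sin(22)
= -5.9176


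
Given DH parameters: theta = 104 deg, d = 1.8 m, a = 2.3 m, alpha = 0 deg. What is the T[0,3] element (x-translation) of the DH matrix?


T[0,3] = a * cos(theta)
= 2.3 * cos(104 deg)
= 2.3 * -0.2419
= -0.5564


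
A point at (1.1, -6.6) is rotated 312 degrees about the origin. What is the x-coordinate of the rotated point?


x' = x*cos(theta) - y*sin(theta)
cos(312 deg) = 0.6691, sin(312 deg) = -0.7431
x' = 1.1 * 0.6691 - -6.6 * -0.7431
= 0.736 - 4.9048
= -4.1687


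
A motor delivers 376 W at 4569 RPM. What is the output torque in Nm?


omega = 4569 * 2*pi/60 = 478.4646 rad/s
tau = P / omega = 376 / 478.4646
= 0.7858 Nm


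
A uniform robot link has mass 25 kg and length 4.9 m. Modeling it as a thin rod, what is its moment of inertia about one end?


I = (1/3) * m * L^2
= (1/3) * 25 * 4.9^2
= 0.333333 * 25 * 24.01
= 200.0833 kg*m^2


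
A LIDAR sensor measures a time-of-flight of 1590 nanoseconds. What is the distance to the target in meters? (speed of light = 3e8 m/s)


tof = 1590 ns = 1.59e-06 s
dist = c * tof / 2
= 3e8 * 1.59e-06 / 2
= 238.5 m


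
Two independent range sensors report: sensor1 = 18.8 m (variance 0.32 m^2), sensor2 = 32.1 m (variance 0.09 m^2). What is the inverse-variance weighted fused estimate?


w1 = (1/var1) / (1/var1 + 1/var2)
   = 3.125 / (3.125 + 11.1111) = 0.2195
w2 = 1 - w1 = 0.7805
fused = w1*s1 + w2*s2 = 4.1268 + 25.0537
= 29.1805 m


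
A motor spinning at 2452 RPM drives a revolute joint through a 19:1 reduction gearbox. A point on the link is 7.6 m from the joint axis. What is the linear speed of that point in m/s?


omega_motor = 2452 * 2*pi/60 = 256.7728 rad/s
omega_joint = omega_motor / 19 = 13.5144 rad/s
v = omega_joint * r = 13.5144 * 7.6
= 102.7091 m/s


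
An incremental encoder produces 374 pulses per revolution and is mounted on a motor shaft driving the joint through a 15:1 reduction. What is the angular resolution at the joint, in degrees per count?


counts per rev = 374
effective counts at joint = 374 * 15 = 5610
resolution = 360 / 5610
= 0.0642 deg/count


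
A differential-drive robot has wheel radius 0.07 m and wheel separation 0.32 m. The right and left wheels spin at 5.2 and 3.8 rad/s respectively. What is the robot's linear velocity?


vR = r*wR = 0.07*5.2 = 0.364 m/s
vL = r*wL = 0.07*3.8 = 0.266 m/s
v = (vR+vL)/2 = 0.315 m/s
omega = (vR-vL)/L = 0.3063 rad/s
linear velocity = 0.315 m/s


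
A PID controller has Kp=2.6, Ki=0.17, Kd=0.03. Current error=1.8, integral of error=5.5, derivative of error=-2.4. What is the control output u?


u = Kp*e + Ki*int(e) + Kd*de/dt
= 2.6*1.8 + 0.17*5.5 + 0.03*(-2.4)
= 4.68 + 0.935 + -0.072
= 5.543


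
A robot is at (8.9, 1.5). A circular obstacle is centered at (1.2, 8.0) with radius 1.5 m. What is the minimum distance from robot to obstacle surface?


center_dist = sqrt((8.9-1.2)^2 + (1.5-8.0)^2)
= sqrt(59.29 + 42.25)
= 10.0767
min_dist = center_dist - radius = 10.0767 - 1.5 = 8.5767 m


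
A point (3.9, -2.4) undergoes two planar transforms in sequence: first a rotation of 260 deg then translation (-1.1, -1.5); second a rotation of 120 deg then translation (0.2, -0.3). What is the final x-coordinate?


After transform 1:
x1 = cos(260)*3.9 - sin(260)*-2.4 + -1.1 = -4.1408
y1 = sin(260)*3.9 + cos(260)*-2.4 + -1.5 = -4.924
After transform 2:
x2 = cos(120)*-4.1408 - sin(120)*-4.924 + 0.2
= 6.5347


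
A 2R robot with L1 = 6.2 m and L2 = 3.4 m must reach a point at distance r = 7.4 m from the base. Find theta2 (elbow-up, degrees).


cos(theta2) = (r^2 - L1^2 - L2^2) / (2*L1*L2)
cos(theta2) = (54.76 - 38.44 - 11.56) / 42.16
cos(theta2) = 0.112903
theta2 = 83.5173 degrees


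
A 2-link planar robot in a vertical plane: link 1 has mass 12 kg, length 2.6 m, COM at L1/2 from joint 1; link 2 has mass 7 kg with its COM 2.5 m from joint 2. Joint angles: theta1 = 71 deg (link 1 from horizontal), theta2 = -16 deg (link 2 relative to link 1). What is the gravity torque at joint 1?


Horizontal distance from joint 1 to link-1 COM:
  x_c1 = (L1/2)*cos(t1) = 1.3 * 0.3256 = 0.4232 m
Horizontal distance from joint 1 to link-2 COM:
  x_c2 = L1*cos(t1) + Lc2*cos(t1+t2)
       = 2.6*0.3256 + 2.5*0.5736 = 2.2804 m
tau1 = m1*g*x_c1 + m2*g*x_c2
     = 12*9.81*0.4232 + 7*9.81*2.2804
     = 49.8236 + 156.5963
     = 206.42 Nm


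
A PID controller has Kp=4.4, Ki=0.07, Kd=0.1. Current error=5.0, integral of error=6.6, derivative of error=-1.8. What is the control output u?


u = Kp*e + Ki*int(e) + Kd*de/dt
= 4.4*5.0 + 0.07*6.6 + 0.1*(-1.8)
= 22.0 + 0.462 + -0.18
= 22.282


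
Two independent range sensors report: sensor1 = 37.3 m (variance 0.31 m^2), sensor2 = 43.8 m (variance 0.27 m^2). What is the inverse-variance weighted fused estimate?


w1 = (1/var1) / (1/var1 + 1/var2)
   = 3.2258 / (3.2258 + 3.7037) = 0.4655
w2 = 1 - w1 = 0.5345
fused = w1*s1 + w2*s2 = 17.3638 + 23.4103
= 40.7741 m
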